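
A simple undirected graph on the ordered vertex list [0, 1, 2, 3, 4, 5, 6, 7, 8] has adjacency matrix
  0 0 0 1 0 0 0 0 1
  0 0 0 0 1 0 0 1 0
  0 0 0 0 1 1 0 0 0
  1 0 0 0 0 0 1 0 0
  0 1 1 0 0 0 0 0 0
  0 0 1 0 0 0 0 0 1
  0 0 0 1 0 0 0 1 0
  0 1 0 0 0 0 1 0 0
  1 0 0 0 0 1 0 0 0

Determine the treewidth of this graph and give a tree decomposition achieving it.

Treewidth 2.
One optimal decomposition is:
Bags: B1 = {1, 2, 4}  B2 = {1, 2, 5}  B3 = {1, 5, 8}  B4 = {0, 1, 8}  B5 = {0, 1, 3}  B6 = {1, 3, 6}  B7 = {1, 6, 7}
Tree: B1–B2, B2–B3, B3–B4, B4–B5, B5–B6, B6–B7

Each bag holds 3 vertices, so the decomposition has width 2, which upper-bounds the treewidth. Since 1–4–2–5–8–0–3–6–7–1 is a cycle in G, G is not acyclic. Forests are exactly the graphs of treewidth ≤ 1, so tw(G) ≥ 2. The upper and lower bounds meet at 2, so that is the treewidth.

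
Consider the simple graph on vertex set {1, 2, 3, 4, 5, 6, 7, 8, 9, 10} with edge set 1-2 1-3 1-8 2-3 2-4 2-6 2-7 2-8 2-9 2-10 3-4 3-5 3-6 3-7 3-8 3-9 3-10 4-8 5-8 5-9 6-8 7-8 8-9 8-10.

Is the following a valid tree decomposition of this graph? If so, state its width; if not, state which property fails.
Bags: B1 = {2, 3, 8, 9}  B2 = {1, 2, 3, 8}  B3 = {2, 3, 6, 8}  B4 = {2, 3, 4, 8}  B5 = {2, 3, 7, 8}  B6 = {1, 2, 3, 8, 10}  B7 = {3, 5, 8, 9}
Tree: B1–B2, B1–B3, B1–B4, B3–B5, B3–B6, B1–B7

A tree decomposition must satisfy three properties: every vertex lies in some bag; for every edge, both endpoints lie together in some bag; and for every vertex, the bags containing it form a connected subtree. Here bags containing vertex 1 are not connected in the tree, so the decomposition is invalid.

No — bags containing vertex 1 are not connected in the tree.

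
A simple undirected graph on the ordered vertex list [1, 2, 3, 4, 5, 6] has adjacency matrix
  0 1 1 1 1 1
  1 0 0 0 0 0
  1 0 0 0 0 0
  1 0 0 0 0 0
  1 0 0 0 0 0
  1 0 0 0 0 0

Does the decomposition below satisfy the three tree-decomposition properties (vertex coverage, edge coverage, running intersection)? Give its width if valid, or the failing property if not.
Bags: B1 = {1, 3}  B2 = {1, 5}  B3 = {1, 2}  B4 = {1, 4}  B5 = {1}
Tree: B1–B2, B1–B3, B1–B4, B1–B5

No — vertex 6 appears in no bag.

A tree decomposition must satisfy three properties: every vertex lies in some bag; for every edge, both endpoints lie together in some bag; and for every vertex, the bags containing it form a connected subtree. Here vertex 6 appears in no bag, so the decomposition is invalid.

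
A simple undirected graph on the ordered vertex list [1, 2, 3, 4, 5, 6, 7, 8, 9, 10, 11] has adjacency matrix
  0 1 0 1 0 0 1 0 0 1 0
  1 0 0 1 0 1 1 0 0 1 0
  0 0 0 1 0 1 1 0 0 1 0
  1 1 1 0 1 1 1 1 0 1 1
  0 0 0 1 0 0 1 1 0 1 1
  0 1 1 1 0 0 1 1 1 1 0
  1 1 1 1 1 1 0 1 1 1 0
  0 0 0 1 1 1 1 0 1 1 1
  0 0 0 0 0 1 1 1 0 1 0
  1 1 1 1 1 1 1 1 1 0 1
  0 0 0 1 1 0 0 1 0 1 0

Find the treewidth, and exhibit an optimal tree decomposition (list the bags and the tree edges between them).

Treewidth 4.
One such decomposition:
Bags: B1 = {4, 6, 7, 8, 10}  B2 = {4, 5, 7, 8, 10}  B3 = {2, 4, 6, 7, 10}  B4 = {4, 5, 8, 10, 11}  B5 = {6, 7, 8, 9, 10}  B6 = {3, 4, 6, 7, 10}  B7 = {1, 2, 4, 7, 10}
Tree: B1–B2, B1–B3, B2–B4, B1–B5, B3–B6, B3–B7

Every bag has size at most 5, so the width is 5 − 1 = 4 and tw(G) ≤ 4. On the other hand G contains the 5-clique {6, 7, 8, 9, 10}. A clique must lie in a single bag of any decomposition, so no decomposition can have width below 4. Hence tw(G) = 4 exactly.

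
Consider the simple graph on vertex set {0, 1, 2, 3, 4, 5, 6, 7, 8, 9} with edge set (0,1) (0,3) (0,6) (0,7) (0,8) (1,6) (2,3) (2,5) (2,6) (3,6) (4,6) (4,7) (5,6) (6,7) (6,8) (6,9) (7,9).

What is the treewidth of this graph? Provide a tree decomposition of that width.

Treewidth 2.
Bags: B1 = {0, 3, 6}  B2 = {0, 6, 8}  B3 = {0, 1, 6}  B4 = {0, 6, 7}  B5 = {2, 3, 6}  B6 = {2, 5, 6}  B7 = {4, 6, 7}  B8 = {6, 7, 9}
Tree: B1–B2, B1–B3, B2–B4, B1–B5, B5–B6, B4–B7, B7–B8

Each bag holds 3 vertices, so the decomposition has width 2, which upper-bounds the treewidth. For the lower bound, the 3 vertices {0, 6, 8} are pairwise adjacent, and any tree decomposition puts a clique entirely inside one bag — forcing width ≥ 2. Hence tw(G) = 2 exactly.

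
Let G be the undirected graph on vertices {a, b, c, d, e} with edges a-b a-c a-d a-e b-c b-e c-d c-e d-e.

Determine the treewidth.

3

A width-3 tree decomposition is:
Bags: B1 = {a, b, c, e}  B2 = {a, c, d, e}
Tree: B1–B2
Every bag has size at most 4, so the width is 4 − 1 = 3 and tw(G) ≤ 3. On the other hand G contains the 4-clique {a, c, d, e}. A clique must lie in a single bag of any decomposition, so no decomposition can have width below 3. Combining the bounds, tw(G) = 3.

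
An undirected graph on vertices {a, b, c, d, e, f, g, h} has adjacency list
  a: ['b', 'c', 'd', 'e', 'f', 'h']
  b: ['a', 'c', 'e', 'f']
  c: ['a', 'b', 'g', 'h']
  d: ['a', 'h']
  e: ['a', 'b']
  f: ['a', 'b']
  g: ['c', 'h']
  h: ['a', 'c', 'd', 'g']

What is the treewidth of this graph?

A width-2 tree decomposition is:
Bags: B1 = {a, c, h}  B2 = {a, b, c}  B3 = {a, b, f}  B4 = {a, d, h}  B5 = {a, b, e}  B6 = {c, g, h}
Tree: B1–B2, B2–B3, B1–B4, B2–B5, B1–B6
Each bag holds 3 vertices, so the decomposition has width 2, which upper-bounds the treewidth. For the lower bound, the 3 vertices {c, g, h} are pairwise adjacent, and any tree decomposition puts a clique entirely inside one bag — forcing width ≥ 2. Hence tw(G) = 2 exactly.

2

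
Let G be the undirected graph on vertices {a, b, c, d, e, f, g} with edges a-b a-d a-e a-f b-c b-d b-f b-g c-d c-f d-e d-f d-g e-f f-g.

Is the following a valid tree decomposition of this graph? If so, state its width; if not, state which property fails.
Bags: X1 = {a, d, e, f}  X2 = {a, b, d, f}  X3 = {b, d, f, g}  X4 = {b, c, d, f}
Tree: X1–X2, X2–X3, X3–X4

Yes; width 3.

Vertex coverage: the bags together contain {a, b, c, d, e, f, g}, the full vertex set. Edge coverage: each edge of G has both endpoints in at least one bag. Running intersection: for every vertex, the bags containing it form a connected subtree. All three properties hold, so this is a valid tree decomposition of width max|bag| − 1 = 3, and hence tw(G) ≤ 3.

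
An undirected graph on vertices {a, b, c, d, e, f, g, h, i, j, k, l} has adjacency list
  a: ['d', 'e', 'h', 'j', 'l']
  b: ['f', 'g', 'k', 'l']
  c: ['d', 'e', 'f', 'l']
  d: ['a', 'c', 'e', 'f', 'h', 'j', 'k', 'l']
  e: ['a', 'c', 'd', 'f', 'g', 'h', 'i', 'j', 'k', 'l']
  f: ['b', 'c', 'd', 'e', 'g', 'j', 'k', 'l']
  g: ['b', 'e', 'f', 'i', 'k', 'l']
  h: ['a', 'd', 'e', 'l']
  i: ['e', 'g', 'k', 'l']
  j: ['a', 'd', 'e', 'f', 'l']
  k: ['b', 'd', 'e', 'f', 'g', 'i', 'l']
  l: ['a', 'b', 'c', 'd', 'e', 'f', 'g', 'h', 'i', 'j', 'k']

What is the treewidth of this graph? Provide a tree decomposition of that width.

Treewidth 4.
Bags: B1 = {d, e, f, k, l}  B2 = {d, e, f, j, l}  B3 = {a, d, e, j, l}  B4 = {e, f, g, k, l}  B5 = {b, f, g, k, l}  B6 = {e, g, i, k, l}  B7 = {c, d, e, f, l}  B8 = {a, d, e, h, l}
Tree: B1–B2, B2–B3, B1–B4, B4–B5, B4–B6, B1–B7, B3–B8

The largest bag has 5 vertices, giving width 4; this decomposition certifies tw(G) ≤ 4. Conversely, {a, d, e, j, l} is a clique of size 5, and the vertices of any clique must share a bag in every tree decomposition; so some bag has ≥ 5 vertices and tw(G) ≥ 4. Therefore the treewidth is 4.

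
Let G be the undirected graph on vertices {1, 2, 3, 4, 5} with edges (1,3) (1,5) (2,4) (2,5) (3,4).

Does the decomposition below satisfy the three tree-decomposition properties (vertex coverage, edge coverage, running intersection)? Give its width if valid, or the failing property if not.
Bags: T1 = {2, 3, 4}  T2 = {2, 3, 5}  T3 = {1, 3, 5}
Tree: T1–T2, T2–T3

Yes; width 2.

Every vertex of G appears in some bag (union = {1, 2, 3, 4, 5}); every edge is covered by a bag; and for each vertex v the set of bags containing v is connected in the bag tree. The decomposition is therefore valid. The largest bag has 3 vertices, so the width is 2.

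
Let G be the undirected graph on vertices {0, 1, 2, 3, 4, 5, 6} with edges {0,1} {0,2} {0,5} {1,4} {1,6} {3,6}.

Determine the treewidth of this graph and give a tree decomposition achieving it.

Treewidth 1.
Bags: B1 = {1, 6}  B2 = {0, 1}  B3 = {3, 6}  B4 = {0, 5}  B5 = {0, 2}  B6 = {1, 4}
Tree: B1–B2, B1–B3, B2–B4, B2–B5, B2–B6

Every bag has size at most 2, so the width is 2 − 1 = 1 and tw(G) ≤ 1. G has an edge, so its treewidth is at least 1. Therefore the treewidth is 1.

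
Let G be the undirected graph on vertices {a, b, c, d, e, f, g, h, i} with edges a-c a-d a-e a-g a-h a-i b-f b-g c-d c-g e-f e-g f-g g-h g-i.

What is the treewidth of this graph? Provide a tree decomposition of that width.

Treewidth 2.
One such decomposition:
Bags: B1 = {a, e, g}  B2 = {e, f, g}  B3 = {a, g, h}  B4 = {b, f, g}  B5 = {a, c, g}  B6 = {a, g, i}  B7 = {a, c, d}
Tree: B1–B2, B1–B3, B2–B4, B3–B5, B3–B6, B5–B7

The largest bag has 3 vertices, giving width 2; this decomposition certifies tw(G) ≤ 2. Conversely, {a, c, d} is a clique of size 3, and the vertices of any clique must share a bag in every tree decomposition; so some bag has ≥ 3 vertices and tw(G) ≥ 2. Hence tw(G) = 2 exactly.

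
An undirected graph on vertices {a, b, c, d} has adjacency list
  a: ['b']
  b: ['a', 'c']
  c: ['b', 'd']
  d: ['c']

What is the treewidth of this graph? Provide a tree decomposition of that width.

Each bag holds 2 vertices, so the decomposition has width 1, which upper-bounds the treewidth. Since G has at least one edge (e.g. d–c), it is not an edgeless graph, so tw(G) ≥ 1. Combining the bounds, tw(G) = 1.

Treewidth 1.
One such decomposition:
Bags: B1 = {c, d}  B2 = {b, c}  B3 = {a, b}
Tree: B1–B2, B2–B3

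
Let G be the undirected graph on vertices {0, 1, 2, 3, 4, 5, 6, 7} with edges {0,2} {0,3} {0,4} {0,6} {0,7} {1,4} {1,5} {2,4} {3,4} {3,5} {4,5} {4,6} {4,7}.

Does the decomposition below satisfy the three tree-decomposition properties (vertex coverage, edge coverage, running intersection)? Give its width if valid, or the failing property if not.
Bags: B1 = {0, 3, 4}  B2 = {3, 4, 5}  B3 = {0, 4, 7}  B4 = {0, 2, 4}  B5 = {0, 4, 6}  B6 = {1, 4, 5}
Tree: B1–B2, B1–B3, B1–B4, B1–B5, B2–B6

Yes; width 2.

Checking the three conditions: (i) the bags cover all of {0, 1, 2, 3, 4, 5, 6, 7}; (ii) for each edge, some bag contains both endpoints; (iii) the bags containing any fixed vertex form a subtree. All hold, so the decomposition is valid with width 3 − 1 = 2.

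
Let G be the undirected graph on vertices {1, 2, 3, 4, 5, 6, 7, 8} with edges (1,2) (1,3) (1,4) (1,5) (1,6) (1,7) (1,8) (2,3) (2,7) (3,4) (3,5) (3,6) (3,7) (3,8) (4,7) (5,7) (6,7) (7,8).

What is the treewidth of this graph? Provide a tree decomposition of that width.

Treewidth 3.
One optimal decomposition is:
Bags: B1 = {1, 3, 4, 7}  B2 = {1, 3, 5, 7}  B3 = {1, 3, 6, 7}  B4 = {1, 3, 7, 8}  B5 = {1, 2, 3, 7}
Tree: B1–B2, B1–B3, B1–B4, B2–B5

The largest bag has 4 vertices, giving width 3; this decomposition certifies tw(G) ≤ 3. On the other hand G contains the 4-clique {1, 2, 3, 7}. A clique must lie in a single bag of any decomposition, so no decomposition can have width below 3. Combining the bounds, tw(G) = 3.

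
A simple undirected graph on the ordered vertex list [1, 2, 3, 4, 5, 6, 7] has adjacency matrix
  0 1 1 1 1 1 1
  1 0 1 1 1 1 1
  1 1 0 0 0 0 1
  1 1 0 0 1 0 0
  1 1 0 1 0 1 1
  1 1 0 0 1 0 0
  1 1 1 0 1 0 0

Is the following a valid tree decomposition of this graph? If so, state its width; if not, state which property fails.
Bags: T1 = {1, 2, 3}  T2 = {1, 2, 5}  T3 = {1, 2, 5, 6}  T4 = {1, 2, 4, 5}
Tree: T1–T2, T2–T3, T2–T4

A tree decomposition must satisfy three properties: every vertex lies in some bag; for every edge, both endpoints lie together in some bag; and for every vertex, the bags containing it form a connected subtree. Here vertex 7 appears in no bag, so the decomposition is invalid.

No — vertex 7 appears in no bag.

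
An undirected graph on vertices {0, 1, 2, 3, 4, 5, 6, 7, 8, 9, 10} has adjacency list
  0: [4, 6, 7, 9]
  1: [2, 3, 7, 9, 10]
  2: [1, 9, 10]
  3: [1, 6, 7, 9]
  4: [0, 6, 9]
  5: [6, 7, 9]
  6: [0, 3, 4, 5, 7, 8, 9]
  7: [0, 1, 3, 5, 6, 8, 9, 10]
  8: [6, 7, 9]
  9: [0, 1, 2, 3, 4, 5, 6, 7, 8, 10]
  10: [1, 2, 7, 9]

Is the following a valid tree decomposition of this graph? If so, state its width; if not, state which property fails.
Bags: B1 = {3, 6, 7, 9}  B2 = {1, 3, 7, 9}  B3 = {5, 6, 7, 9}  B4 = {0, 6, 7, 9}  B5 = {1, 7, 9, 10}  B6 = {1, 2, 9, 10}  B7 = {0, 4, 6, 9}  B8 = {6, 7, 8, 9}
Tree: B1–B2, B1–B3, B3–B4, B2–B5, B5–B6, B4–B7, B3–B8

Every vertex of G appears in some bag (union = {0, 1, 2, 3, 4, 5, 6, 7, 8, 9, 10}); every edge is covered by a bag; and for each vertex v the set of bags containing v is connected in the bag tree. The decomposition is therefore valid. The largest bag has 4 vertices, so the width is 3.

Yes; width 3.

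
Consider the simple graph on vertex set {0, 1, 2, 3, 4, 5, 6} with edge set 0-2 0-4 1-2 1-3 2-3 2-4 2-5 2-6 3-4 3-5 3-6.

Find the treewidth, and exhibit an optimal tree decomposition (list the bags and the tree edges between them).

Each bag holds 3 vertices, so the decomposition has width 2, which upper-bounds the treewidth. Conversely, {0, 2, 4} is a clique of size 3, and the vertices of any clique must share a bag in every tree decomposition; so some bag has ≥ 3 vertices and tw(G) ≥ 2. Hence tw(G) = 2 exactly.

Treewidth 2.
One optimal decomposition is:
Bags: B1 = {2, 3, 4}  B2 = {2, 3, 6}  B3 = {1, 2, 3}  B4 = {2, 3, 5}  B5 = {0, 2, 4}
Tree: B1–B2, B1–B3, B3–B4, B1–B5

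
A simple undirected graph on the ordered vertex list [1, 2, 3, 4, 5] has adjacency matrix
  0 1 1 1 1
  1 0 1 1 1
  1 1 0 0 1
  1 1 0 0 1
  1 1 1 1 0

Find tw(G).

3

A width-3 tree decomposition is:
Bags: B1 = {1, 2, 4, 5}  B2 = {1, 2, 3, 5}
Tree: B1–B2
The largest bag has 4 vertices, giving width 3; this decomposition certifies tw(G) ≤ 3. On the other hand G contains the 4-clique {1, 2, 3, 5}. A clique must lie in a single bag of any decomposition, so no decomposition can have width below 3. Combining the bounds, tw(G) = 3.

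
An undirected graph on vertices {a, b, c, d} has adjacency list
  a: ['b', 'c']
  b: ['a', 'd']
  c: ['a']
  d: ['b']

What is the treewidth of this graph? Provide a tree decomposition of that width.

Every bag has size at most 2, so the width is 2 − 1 = 1 and tw(G) ≤ 1. G has an edge, so its treewidth is at least 1. Combining the bounds, tw(G) = 1.

Treewidth 1.
One optimal decomposition is:
Bags: B1 = {b, d}  B2 = {a, b}  B3 = {a, c}
Tree: B1–B2, B2–B3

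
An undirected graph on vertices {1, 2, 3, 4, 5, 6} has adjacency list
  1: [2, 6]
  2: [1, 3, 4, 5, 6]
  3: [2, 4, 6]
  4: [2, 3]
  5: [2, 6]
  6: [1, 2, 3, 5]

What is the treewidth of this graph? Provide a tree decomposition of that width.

Treewidth 2.
One such decomposition:
Bags: B1 = {2, 3, 4}  B2 = {2, 3, 6}  B3 = {1, 2, 6}  B4 = {2, 5, 6}
Tree: B1–B2, B2–B3, B2–B4

Every bag has size at most 3, so the width is 3 − 1 = 2 and tw(G) ≤ 2. For the lower bound, the 3 vertices {2, 3, 4} are pairwise adjacent, and any tree decomposition puts a clique entirely inside one bag — forcing width ≥ 2. Combining the bounds, tw(G) = 2.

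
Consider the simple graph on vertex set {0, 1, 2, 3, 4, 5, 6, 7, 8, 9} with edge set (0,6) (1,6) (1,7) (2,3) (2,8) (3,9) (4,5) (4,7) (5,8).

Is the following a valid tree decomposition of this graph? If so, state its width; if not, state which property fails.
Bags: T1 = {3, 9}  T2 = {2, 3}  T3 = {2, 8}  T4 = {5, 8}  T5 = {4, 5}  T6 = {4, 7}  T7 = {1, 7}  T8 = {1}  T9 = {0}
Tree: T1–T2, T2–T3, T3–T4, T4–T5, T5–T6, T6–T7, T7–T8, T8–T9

A tree decomposition must satisfy three properties: every vertex lies in some bag; for every edge, both endpoints lie together in some bag; and for every vertex, the bags containing it form a connected subtree. Here vertex 6 appears in no bag, so the decomposition is invalid.

No — vertex 6 appears in no bag.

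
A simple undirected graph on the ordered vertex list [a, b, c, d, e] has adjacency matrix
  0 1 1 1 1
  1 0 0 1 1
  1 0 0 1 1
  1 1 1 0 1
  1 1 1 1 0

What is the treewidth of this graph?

A width-3 tree decomposition is:
Bags: B1 = {a, c, d, e}  B2 = {a, b, d, e}
Tree: B1–B2
Each bag holds 4 vertices, so the decomposition has width 3, which upper-bounds the treewidth. For the lower bound, the 4 vertices {a, c, d, e} are pairwise adjacent, and any tree decomposition puts a clique entirely inside one bag — forcing width ≥ 3. Combining the bounds, tw(G) = 3.

3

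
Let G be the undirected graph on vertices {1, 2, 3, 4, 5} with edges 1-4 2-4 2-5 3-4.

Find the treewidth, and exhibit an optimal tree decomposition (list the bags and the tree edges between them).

Treewidth 1.
Bags: B1 = {3, 4}  B2 = {2, 4}  B3 = {1, 4}  B4 = {2, 5}
Tree: B1–B2, B2–B3, B2–B4

Every bag has size at most 2, so the width is 2 − 1 = 1 and tw(G) ≤ 1. G has an edge, so its treewidth is at least 1. Hence tw(G) = 1 exactly.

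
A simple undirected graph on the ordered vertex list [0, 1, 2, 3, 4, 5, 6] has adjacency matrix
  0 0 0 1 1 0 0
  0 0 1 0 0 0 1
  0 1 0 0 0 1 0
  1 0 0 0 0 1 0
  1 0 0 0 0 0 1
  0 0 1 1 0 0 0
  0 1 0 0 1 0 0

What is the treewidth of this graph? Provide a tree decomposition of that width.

Treewidth 2.
One optimal decomposition is:
Bags: B1 = {2, 3, 5}  B2 = {0, 2, 3}  B3 = {0, 2, 4}  B4 = {2, 4, 6}  B5 = {1, 2, 6}
Tree: B1–B2, B2–B3, B3–B4, B4–B5

The largest bag has 3 vertices, giving width 2; this decomposition certifies tw(G) ≤ 2. Since 2–5–3–0–4–6–1–2 is a cycle in G, G is not acyclic. Forests are exactly the graphs of treewidth ≤ 1, so tw(G) ≥ 2. Therefore the treewidth is 2.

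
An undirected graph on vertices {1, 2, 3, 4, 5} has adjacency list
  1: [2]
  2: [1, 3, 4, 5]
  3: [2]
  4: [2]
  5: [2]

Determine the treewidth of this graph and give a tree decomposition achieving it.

Each bag holds 2 vertices, so the decomposition has width 1, which upper-bounds the treewidth. G has an edge, so its treewidth is at least 1. Therefore the treewidth is 1.

Treewidth 1.
One such decomposition:
Bags: B1 = {2, 5}  B2 = {1, 2}  B3 = {2, 3}  B4 = {2, 4}
Tree: B1–B2, B2–B3, B1–B4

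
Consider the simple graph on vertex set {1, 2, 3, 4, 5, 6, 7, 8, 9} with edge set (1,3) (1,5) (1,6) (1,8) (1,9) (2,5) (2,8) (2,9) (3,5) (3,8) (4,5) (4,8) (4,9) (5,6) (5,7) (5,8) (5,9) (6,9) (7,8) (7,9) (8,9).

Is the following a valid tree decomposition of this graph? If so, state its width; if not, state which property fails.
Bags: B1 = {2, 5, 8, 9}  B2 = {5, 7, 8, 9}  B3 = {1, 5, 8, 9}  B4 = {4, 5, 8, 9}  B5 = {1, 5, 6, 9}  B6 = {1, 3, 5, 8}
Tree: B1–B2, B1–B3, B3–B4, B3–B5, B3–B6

Yes; width 3.

Vertex coverage: the bags together contain {1, 2, 3, 4, 5, 6, 7, 8, 9}, the full vertex set. Edge coverage: each edge of G has both endpoints in at least one bag. Running intersection: for every vertex, the bags containing it form a connected subtree. All three properties hold, so this is a valid tree decomposition of width max|bag| − 1 = 3, and hence tw(G) ≤ 3.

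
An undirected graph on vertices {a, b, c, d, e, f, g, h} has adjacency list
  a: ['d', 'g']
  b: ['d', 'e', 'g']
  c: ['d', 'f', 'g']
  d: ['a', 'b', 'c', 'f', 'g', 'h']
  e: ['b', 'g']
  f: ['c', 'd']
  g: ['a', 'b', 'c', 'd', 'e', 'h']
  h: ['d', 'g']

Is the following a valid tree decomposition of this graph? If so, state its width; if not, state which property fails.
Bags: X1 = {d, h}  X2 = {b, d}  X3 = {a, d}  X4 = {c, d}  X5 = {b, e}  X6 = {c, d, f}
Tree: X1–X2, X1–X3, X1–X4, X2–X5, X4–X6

A tree decomposition must satisfy three properties: every vertex lies in some bag; for every edge, both endpoints lie together in some bag; and for every vertex, the bags containing it form a connected subtree. Here vertex g appears in no bag, so the decomposition is invalid.

No — vertex g appears in no bag.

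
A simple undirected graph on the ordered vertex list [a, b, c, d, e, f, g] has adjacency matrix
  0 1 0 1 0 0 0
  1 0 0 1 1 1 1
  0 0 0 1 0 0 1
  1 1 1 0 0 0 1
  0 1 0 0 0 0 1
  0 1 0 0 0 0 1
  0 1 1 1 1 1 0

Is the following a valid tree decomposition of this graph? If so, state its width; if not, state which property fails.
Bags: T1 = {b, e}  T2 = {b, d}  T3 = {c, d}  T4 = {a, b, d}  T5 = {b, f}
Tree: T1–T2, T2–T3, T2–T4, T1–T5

No — vertex g appears in no bag.

A tree decomposition must satisfy three properties: every vertex lies in some bag; for every edge, both endpoints lie together in some bag; and for every vertex, the bags containing it form a connected subtree. Here vertex g appears in no bag, so the decomposition is invalid.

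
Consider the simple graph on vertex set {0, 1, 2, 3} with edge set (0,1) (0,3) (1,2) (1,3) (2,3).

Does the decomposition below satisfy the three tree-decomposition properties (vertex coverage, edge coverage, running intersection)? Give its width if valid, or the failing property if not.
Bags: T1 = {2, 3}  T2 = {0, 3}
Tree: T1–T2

A tree decomposition must satisfy three properties: every vertex lies in some bag; for every edge, both endpoints lie together in some bag; and for every vertex, the bags containing it form a connected subtree. Here vertex 1 appears in no bag, so the decomposition is invalid.

No — vertex 1 appears in no bag.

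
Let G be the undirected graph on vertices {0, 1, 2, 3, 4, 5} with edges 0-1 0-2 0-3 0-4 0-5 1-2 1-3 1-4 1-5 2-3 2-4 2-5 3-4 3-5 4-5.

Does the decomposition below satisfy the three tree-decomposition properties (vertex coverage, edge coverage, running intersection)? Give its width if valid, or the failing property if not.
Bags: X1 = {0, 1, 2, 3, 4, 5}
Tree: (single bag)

Checking the three conditions: (i) the bags cover all of {0, 1, 2, 3, 4, 5}; (ii) for each edge, some bag contains both endpoints; (iii) the bags containing any fixed vertex form a subtree. All hold, so the decomposition is valid with width 6 − 1 = 5.

Yes; width 5.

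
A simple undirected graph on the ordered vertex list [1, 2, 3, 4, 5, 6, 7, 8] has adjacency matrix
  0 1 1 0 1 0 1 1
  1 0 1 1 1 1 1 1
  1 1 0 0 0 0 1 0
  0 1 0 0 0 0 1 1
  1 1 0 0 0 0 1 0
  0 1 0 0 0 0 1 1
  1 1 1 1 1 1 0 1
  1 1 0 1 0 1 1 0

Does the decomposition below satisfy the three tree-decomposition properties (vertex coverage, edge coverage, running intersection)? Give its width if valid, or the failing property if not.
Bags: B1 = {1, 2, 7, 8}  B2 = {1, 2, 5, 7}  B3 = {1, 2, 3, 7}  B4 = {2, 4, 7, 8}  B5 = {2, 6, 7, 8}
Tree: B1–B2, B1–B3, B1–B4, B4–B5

Yes; width 3.

Vertex coverage: the bags together contain {1, 2, 3, 4, 5, 6, 7, 8}, the full vertex set. Edge coverage: each edge of G has both endpoints in at least one bag. Running intersection: for every vertex, the bags containing it form a connected subtree. All three properties hold, so this is a valid tree decomposition of width max|bag| − 1 = 3, and hence tw(G) ≤ 3.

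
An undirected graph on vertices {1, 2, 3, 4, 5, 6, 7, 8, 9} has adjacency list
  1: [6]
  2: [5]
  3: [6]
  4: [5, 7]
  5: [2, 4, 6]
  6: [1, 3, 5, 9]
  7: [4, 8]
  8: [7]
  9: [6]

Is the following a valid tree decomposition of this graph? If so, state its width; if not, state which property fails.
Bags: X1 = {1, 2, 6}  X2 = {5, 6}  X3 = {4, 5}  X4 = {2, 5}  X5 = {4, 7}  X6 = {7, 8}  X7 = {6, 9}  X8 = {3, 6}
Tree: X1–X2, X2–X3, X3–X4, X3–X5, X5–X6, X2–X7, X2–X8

A tree decomposition must satisfy three properties: every vertex lies in some bag; for every edge, both endpoints lie together in some bag; and for every vertex, the bags containing it form a connected subtree. Here bags containing vertex 2 are not connected in the tree, so the decomposition is invalid.

No — bags containing vertex 2 are not connected in the tree.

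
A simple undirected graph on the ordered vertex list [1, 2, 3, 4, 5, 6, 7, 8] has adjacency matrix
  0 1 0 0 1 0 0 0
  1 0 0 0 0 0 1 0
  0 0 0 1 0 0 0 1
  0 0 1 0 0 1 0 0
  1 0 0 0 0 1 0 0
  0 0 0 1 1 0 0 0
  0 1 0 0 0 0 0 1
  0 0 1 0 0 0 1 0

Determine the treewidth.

2

A width-2 tree decomposition is:
Bags: B1 = {1, 2, 7}  B2 = {1, 5, 7}  B3 = {5, 6, 7}  B4 = {4, 6, 7}  B5 = {3, 4, 7}  B6 = {3, 7, 8}
Tree: B1–B2, B2–B3, B3–B4, B4–B5, B5–B6
The largest bag has 3 vertices, giving width 2; this decomposition certifies tw(G) ≤ 2. The edges 7–2–1–5–6–4–3–8–7 form a cycle, so G is not a tree and its treewidth is at least 2. Hence tw(G) = 2 exactly.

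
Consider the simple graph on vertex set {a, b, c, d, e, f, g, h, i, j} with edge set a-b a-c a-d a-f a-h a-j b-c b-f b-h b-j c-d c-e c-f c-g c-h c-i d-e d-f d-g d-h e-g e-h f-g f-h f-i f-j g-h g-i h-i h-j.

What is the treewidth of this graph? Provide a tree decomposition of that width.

Each bag holds 5 vertices, so the decomposition has width 4, which upper-bounds the treewidth. Conversely, {c, d, e, g, h} is a clique of size 5, and the vertices of any clique must share a bag in every tree decomposition; so some bag has ≥ 5 vertices and tw(G) ≥ 4. Therefore the treewidth is 4.

Treewidth 4.
One such decomposition:
Bags: B1 = {c, f, g, h, i}  B2 = {c, d, f, g, h}  B3 = {a, c, d, f, h}  B4 = {a, b, c, f, h}  B5 = {c, d, e, g, h}  B6 = {a, b, f, h, j}
Tree: B1–B2, B2–B3, B3–B4, B2–B5, B4–B6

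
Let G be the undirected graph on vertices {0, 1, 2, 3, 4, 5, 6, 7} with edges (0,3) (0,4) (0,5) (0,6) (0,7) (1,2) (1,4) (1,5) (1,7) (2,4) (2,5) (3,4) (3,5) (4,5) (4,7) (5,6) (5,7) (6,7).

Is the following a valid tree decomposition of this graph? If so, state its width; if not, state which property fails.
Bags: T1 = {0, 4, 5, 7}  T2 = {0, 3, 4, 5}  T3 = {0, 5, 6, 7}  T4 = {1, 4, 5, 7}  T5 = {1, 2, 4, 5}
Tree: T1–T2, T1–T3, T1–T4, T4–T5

Checking the three conditions: (i) the bags cover all of {0, 1, 2, 3, 4, 5, 6, 7}; (ii) for each edge, some bag contains both endpoints; (iii) the bags containing any fixed vertex form a subtree. All hold, so the decomposition is valid with width 4 − 1 = 3.

Yes; width 3.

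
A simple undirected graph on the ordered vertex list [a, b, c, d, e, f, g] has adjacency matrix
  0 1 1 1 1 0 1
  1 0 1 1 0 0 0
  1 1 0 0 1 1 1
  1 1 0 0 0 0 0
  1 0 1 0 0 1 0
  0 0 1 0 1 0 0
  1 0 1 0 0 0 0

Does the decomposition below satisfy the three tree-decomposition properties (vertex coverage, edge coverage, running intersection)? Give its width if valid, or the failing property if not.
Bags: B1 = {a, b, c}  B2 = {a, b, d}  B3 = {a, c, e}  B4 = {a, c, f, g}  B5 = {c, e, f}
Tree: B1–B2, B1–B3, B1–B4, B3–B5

A tree decomposition must satisfy three properties: every vertex lies in some bag; for every edge, both endpoints lie together in some bag; and for every vertex, the bags containing it form a connected subtree. Here bags containing vertex f are not connected in the tree, so the decomposition is invalid.

No — bags containing vertex f are not connected in the tree.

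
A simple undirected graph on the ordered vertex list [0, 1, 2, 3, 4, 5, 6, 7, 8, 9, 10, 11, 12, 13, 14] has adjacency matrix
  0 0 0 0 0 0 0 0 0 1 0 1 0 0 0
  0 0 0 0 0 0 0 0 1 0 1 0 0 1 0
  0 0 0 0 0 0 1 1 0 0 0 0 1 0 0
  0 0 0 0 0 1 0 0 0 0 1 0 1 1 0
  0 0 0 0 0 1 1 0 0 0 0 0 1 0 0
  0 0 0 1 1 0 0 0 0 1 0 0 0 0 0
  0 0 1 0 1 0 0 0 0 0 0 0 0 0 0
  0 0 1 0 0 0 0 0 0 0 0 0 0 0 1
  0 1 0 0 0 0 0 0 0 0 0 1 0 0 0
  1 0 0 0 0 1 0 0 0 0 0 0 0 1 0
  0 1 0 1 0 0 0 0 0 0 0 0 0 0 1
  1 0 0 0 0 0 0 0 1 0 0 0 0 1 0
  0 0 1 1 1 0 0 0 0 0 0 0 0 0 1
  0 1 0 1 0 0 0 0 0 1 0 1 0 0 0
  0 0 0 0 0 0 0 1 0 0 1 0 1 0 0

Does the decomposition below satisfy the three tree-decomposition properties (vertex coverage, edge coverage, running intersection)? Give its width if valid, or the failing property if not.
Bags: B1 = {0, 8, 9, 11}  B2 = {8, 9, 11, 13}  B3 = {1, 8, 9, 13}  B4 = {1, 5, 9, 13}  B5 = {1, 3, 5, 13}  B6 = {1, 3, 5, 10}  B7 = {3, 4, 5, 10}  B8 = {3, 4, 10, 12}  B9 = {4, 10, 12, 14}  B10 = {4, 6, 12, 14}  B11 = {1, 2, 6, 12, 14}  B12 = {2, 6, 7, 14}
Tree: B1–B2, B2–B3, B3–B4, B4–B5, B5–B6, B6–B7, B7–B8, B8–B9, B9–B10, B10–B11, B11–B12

A tree decomposition must satisfy three properties: every vertex lies in some bag; for every edge, both endpoints lie together in some bag; and for every vertex, the bags containing it form a connected subtree. Here bags containing vertex 1 are not connected in the tree, so the decomposition is invalid.

No — bags containing vertex 1 are not connected in the tree.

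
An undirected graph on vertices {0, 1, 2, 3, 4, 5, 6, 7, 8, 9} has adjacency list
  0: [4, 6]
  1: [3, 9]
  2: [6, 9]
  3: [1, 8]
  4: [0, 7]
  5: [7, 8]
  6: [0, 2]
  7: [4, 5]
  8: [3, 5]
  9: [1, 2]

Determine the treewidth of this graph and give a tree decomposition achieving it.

Treewidth 2.
One optimal decomposition is:
Bags: B1 = {1, 3, 8}  B2 = {1, 8, 9}  B3 = {2, 8, 9}  B4 = {2, 6, 8}  B5 = {0, 6, 8}  B6 = {0, 4, 8}  B7 = {4, 7, 8}  B8 = {5, 7, 8}
Tree: B1–B2, B2–B3, B3–B4, B4–B5, B5–B6, B6–B7, B7–B8

Each bag holds 3 vertices, so the decomposition has width 2, which upper-bounds the treewidth. Since 8–3–1–9–2–6–0–4–7–5–8 is a cycle in G, G is not acyclic. Forests are exactly the graphs of treewidth ≤ 1, so tw(G) ≥ 2. Hence tw(G) = 2 exactly.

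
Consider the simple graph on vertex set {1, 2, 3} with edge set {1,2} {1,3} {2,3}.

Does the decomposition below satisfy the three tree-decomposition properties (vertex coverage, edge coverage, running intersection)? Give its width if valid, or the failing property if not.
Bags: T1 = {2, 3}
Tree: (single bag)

A tree decomposition must satisfy three properties: every vertex lies in some bag; for every edge, both endpoints lie together in some bag; and for every vertex, the bags containing it form a connected subtree. Here vertex 1 appears in no bag, so the decomposition is invalid.

No — vertex 1 appears in no bag.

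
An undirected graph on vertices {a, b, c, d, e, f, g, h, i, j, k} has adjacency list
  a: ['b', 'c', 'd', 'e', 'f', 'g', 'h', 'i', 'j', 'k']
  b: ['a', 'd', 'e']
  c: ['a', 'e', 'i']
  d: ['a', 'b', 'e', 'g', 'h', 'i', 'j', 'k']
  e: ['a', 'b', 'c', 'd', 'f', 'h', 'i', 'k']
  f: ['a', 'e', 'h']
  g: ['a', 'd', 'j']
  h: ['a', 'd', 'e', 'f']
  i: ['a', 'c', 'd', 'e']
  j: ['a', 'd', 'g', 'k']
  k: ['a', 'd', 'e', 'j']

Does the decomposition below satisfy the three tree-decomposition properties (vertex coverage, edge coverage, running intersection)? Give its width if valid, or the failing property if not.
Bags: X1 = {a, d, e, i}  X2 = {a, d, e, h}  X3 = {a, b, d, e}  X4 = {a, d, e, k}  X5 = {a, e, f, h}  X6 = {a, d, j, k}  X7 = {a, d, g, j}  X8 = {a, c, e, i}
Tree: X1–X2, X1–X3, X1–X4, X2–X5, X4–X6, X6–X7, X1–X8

Yes; width 3.

Every vertex of G appears in some bag (union = {a, b, c, d, e, f, g, h, i, j, k}); every edge is covered by a bag; and for each vertex v the set of bags containing v is connected in the bag tree. The decomposition is therefore valid. The largest bag has 4 vertices, so the width is 3.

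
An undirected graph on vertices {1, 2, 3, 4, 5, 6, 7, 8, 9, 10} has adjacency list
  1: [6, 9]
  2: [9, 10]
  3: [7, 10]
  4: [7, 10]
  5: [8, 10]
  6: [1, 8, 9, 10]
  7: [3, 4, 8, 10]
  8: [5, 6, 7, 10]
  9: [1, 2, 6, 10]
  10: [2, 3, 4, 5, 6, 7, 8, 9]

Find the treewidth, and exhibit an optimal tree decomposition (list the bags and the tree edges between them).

Treewidth 2.
One such decomposition:
Bags: B1 = {7, 8, 10}  B2 = {3, 7, 10}  B3 = {6, 8, 10}  B4 = {6, 9, 10}  B5 = {4, 7, 10}  B6 = {5, 8, 10}  B7 = {2, 9, 10}  B8 = {1, 6, 9}
Tree: B1–B2, B1–B3, B3–B4, B1–B5, B3–B6, B4–B7, B4–B8

Each bag holds 3 vertices, so the decomposition has width 2, which upper-bounds the treewidth. For the lower bound, the 3 vertices {1, 6, 9} are pairwise adjacent, and any tree decomposition puts a clique entirely inside one bag — forcing width ≥ 2. The upper and lower bounds meet at 2, so that is the treewidth.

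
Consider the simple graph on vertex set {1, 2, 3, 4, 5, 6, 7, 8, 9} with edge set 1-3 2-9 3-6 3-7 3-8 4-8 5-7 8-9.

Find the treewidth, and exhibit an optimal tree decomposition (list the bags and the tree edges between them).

The largest bag has 2 vertices, giving width 1; this decomposition certifies tw(G) ≤ 1. G has an edge, so its treewidth is at least 1. Hence tw(G) = 1 exactly.

Treewidth 1.
One such decomposition:
Bags: B1 = {3, 6}  B2 = {3, 8}  B3 = {8, 9}  B4 = {4, 8}  B5 = {2, 9}  B6 = {1, 3}  B7 = {3, 7}  B8 = {5, 7}
Tree: B1–B2, B2–B3, B2–B4, B3–B5, B2–B6, B2–B7, B7–B8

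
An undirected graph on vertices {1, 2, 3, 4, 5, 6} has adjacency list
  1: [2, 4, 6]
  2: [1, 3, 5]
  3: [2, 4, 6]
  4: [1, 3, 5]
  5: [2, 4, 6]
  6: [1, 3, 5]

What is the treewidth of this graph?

A width-3 tree decomposition is:
Bags: B1 = {1, 3, 4, 5}  B2 = {1, 2, 3, 5}  B3 = {1, 3, 5, 6}
Tree: B1–B2, B2–B3
Each bag holds 4 vertices, so the decomposition has width 3, which upper-bounds the treewidth. For the lower bound: the 4 vertex sets {1,4}, {2,5}, {3}, {6} are disjoint, each induces a connected subgraph, and every pair is joined by at least one edge of G. Contracting each set to a single vertex therefore yields K_{4} as a minor, and since treewidth is minor-monotone, tw(G) ≥ tw(K_{4}) = 3. Combining the bounds, tw(G) = 3.

3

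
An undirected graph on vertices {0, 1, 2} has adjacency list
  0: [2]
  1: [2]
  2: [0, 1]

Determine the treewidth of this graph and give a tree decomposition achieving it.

The largest bag has 2 vertices, giving width 1; this decomposition certifies tw(G) ≤ 1. G has an edge, so its treewidth is at least 1. Combining the bounds, tw(G) = 1.

Treewidth 1.
One such decomposition:
Bags: B1 = {1, 2}  B2 = {0, 2}
Tree: B1–B2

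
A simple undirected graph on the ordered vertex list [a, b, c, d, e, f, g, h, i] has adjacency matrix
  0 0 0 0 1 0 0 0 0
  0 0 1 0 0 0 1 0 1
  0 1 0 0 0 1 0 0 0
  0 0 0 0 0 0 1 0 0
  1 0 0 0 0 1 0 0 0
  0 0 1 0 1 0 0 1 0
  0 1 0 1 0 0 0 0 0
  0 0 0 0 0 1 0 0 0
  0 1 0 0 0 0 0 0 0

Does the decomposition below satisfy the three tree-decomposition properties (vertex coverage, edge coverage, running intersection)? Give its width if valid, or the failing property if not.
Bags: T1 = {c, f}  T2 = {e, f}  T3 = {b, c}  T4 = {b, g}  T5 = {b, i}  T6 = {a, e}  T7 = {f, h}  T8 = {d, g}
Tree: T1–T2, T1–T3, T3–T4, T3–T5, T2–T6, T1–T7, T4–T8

Every vertex of G appears in some bag (union = {a, b, c, d, e, f, g, h, i}); every edge is covered by a bag; and for each vertex v the set of bags containing v is connected in the bag tree. The decomposition is therefore valid. The largest bag has 2 vertices, so the width is 1.

Yes; width 1.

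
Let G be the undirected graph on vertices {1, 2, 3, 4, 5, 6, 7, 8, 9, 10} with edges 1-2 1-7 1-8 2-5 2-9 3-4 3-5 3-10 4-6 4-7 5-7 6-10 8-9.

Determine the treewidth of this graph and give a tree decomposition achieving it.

Treewidth 2.
One such decomposition:
Bags: B1 = {3, 6, 10}  B2 = {3, 4, 6}  B3 = {3, 4, 5}  B4 = {4, 5, 7}  B5 = {2, 5, 7}  B6 = {1, 2, 7}  B7 = {1, 2, 9}  B8 = {1, 8, 9}
Tree: B1–B2, B2–B3, B3–B4, B4–B5, B5–B6, B6–B7, B7–B8

Every bag has size at most 3, so the width is 3 − 1 = 2 and tw(G) ≤ 2. The edges 10–6–4–3–10 form a cycle, so G is not a tree and its treewidth is at least 2. The upper and lower bounds meet at 2, so that is the treewidth.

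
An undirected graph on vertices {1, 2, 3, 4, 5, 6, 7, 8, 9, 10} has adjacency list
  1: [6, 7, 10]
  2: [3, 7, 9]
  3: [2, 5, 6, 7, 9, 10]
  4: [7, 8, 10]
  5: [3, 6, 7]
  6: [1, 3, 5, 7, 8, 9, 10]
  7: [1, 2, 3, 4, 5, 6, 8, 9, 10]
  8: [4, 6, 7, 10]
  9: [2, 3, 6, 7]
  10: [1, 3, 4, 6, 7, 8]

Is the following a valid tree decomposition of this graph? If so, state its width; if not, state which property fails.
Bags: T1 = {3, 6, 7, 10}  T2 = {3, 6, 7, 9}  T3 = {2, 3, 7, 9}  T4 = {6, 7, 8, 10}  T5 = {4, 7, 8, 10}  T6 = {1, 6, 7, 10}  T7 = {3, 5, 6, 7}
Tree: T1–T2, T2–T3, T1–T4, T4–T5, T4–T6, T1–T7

Yes; width 3.

Checking the three conditions: (i) the bags cover all of {1, 2, 3, 4, 5, 6, 7, 8, 9, 10}; (ii) for each edge, some bag contains both endpoints; (iii) the bags containing any fixed vertex form a subtree. All hold, so the decomposition is valid with width 4 − 1 = 3.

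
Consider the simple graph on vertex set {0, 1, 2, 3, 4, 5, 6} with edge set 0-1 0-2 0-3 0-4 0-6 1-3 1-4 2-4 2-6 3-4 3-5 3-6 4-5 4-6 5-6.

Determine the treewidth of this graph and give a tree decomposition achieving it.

Each bag holds 4 vertices, so the decomposition has width 3, which upper-bounds the treewidth. For the lower bound, the 4 vertices {0, 2, 4, 6} are pairwise adjacent, and any tree decomposition puts a clique entirely inside one bag — forcing width ≥ 3. Therefore the treewidth is 3.

Treewidth 3.
One optimal decomposition is:
Bags: B1 = {0, 3, 4, 6}  B2 = {0, 2, 4, 6}  B3 = {3, 4, 5, 6}  B4 = {0, 1, 3, 4}
Tree: B1–B2, B1–B3, B1–B4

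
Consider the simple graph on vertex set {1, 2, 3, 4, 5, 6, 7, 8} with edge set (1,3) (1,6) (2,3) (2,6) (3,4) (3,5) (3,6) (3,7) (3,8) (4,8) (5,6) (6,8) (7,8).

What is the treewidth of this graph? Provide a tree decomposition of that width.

Every bag has size at most 3, so the width is 3 − 1 = 2 and tw(G) ≤ 2. Conversely, {3, 4, 8} is a clique of size 3, and the vertices of any clique must share a bag in every tree decomposition; so some bag has ≥ 3 vertices and tw(G) ≥ 2. Combining the bounds, tw(G) = 2.

Treewidth 2.
One such decomposition:
Bags: B1 = {3, 7, 8}  B2 = {3, 6, 8}  B3 = {2, 3, 6}  B4 = {1, 3, 6}  B5 = {3, 4, 8}  B6 = {3, 5, 6}
Tree: B1–B2, B2–B3, B2–B4, B2–B5, B2–B6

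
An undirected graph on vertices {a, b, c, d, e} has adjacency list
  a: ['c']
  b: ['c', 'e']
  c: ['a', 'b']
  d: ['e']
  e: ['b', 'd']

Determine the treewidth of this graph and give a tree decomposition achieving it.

Treewidth 1.
One such decomposition:
Bags: B1 = {a, c}  B2 = {b, c}  B3 = {b, e}  B4 = {d, e}
Tree: B1–B2, B2–B3, B3–B4

Every bag has size at most 2, so the width is 2 − 1 = 1 and tw(G) ≤ 1. Any graph with an edge has treewidth ≥ 1, and G has the edge a–c. The upper and lower bounds meet at 1, so that is the treewidth.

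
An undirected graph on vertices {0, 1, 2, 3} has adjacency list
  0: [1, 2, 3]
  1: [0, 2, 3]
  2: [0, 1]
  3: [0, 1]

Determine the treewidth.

A width-2 tree decomposition is:
Bags: B1 = {0, 1, 3}  B2 = {0, 1, 2}
Tree: B1–B2
Every bag has size at most 3, so the width is 3 − 1 = 2 and tw(G) ≤ 2. For the lower bound, the 3 vertices {0, 1, 2} are pairwise adjacent, and any tree decomposition puts a clique entirely inside one bag — forcing width ≥ 2. Combining the bounds, tw(G) = 2.

2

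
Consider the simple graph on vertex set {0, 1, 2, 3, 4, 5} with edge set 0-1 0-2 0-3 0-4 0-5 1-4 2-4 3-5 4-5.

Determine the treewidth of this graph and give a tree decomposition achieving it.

Treewidth 2.
Bags: B1 = {0, 1, 4}  B2 = {0, 4, 5}  B3 = {0, 2, 4}  B4 = {0, 3, 5}
Tree: B1–B2, B1–B3, B2–B4

Each bag holds 3 vertices, so the decomposition has width 2, which upper-bounds the treewidth. On the other hand G contains the 3-clique {0, 3, 5}. A clique must lie in a single bag of any decomposition, so no decomposition can have width below 2. Hence tw(G) = 2 exactly.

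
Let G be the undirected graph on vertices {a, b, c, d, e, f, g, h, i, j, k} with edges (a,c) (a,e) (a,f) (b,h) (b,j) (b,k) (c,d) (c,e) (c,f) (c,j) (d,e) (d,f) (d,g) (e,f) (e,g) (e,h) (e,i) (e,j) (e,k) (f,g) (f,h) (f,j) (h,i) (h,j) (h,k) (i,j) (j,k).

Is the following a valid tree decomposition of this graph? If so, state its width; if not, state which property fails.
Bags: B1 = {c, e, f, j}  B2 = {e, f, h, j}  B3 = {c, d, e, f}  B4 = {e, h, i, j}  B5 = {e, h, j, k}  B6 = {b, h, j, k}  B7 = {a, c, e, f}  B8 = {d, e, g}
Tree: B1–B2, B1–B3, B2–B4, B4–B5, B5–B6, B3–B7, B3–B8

No — edge (f,g) lies in no bag.

A tree decomposition must satisfy three properties: every vertex lies in some bag; for every edge, both endpoints lie together in some bag; and for every vertex, the bags containing it form a connected subtree. Here edge (f,g) lies in no bag, so the decomposition is invalid.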